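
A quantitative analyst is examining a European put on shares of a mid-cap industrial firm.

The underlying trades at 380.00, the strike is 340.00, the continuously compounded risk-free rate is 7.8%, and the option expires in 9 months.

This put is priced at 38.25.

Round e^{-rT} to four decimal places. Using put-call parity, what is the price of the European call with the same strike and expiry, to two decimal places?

exp(−rT) = exp(−0.078·0.75) = 0.9432
Put-call parity: C − P = S − K·e^(−rT) = 380 − 340·0.9432 = 380 − 320.6880 = 59.3120
C = P + (C − P) = 38.25 + (59.3120) = 97.5620

97.56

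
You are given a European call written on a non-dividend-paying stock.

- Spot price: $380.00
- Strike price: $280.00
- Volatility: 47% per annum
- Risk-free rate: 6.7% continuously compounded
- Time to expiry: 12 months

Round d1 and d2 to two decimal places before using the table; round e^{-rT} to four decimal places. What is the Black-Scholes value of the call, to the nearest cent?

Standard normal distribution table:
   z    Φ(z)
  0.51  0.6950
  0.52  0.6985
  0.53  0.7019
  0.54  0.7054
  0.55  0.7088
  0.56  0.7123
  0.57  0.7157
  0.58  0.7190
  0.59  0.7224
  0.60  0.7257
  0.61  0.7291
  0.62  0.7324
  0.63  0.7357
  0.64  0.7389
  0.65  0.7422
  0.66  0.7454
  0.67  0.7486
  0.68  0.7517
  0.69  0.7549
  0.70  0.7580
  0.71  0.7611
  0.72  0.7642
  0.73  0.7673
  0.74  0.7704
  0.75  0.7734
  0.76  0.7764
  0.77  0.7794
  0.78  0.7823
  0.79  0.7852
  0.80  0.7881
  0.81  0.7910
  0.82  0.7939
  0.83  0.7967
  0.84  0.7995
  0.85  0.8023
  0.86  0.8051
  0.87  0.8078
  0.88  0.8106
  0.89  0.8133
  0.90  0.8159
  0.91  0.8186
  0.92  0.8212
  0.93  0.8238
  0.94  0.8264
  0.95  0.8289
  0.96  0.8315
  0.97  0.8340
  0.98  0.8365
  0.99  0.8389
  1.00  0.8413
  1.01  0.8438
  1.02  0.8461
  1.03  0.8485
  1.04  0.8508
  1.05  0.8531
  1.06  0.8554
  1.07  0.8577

$135.91

T = 1;  σ√T = 0.4700
ln(S/K) + (r + σ²/2)T = ln(380/280) + (0.067 + 0.47²/2)·1 = 0.3054 + 0.1774 = 0.4828
d₁ = 0.4828 / 0.4700 = 1.0273 which rounds to 1.03
d₂ = d₁ − σ√T = 1.0273 − 0.4700 = 0.5573 which rounds to 0.56
e^(−rT) = e^(−0.067·1) = 0.9352
N(d₁) = N(1.03) = 0.8485;  N(d₂) = N(0.56) = 0.7123
C = 380·0.8485 − 280·0.9352·0.7123 = 322.4300 − 186.5200 = 135.9100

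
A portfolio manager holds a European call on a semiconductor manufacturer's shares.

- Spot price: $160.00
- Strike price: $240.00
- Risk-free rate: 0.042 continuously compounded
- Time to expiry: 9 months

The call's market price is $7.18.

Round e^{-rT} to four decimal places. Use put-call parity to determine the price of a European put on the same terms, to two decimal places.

$79.74

e^(−rT) = e^(−0.042·0.75) = 0.9690
Put-call parity: C − P = S − K·e^(−rT) = 160 − 240·0.9690 = 160 − 232.5600 = -72.5600
P = C − (C − P) = 7.18 − (-72.5600) = 79.7400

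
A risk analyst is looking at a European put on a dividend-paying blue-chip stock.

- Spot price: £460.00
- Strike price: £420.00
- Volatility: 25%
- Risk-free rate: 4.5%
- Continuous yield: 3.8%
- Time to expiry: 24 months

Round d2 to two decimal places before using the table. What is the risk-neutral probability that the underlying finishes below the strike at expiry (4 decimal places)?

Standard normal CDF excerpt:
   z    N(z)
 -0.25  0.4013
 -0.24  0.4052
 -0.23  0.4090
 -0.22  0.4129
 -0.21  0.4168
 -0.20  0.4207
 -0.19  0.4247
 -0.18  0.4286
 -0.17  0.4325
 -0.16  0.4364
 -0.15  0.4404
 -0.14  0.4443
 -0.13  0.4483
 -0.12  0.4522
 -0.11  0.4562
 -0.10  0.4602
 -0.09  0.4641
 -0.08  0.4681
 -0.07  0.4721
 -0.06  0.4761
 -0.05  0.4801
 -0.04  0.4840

σ√T = 0.25 × 1.4142 = 0.3536
d₁ = [ln(460/420) + (0.045 − 0.038 + ½·0.25²)·2] / (σ√T) = (0.0910 + 0.0765) / 0.3536 = 0.4737 ⇒ 0.47
d₂ = 0.4737 − 0.3536 = 0.1201 ⇒ 0.12
Pr(exercise) under Q = N(−d₂) = N(-0.12) = 0.4522

0.4522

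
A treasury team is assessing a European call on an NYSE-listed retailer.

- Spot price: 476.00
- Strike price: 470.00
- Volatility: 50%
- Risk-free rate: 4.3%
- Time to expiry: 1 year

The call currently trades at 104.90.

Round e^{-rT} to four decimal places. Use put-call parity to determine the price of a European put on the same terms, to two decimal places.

e^(−rT) = e^(−0.043·1) = 0.9579
Put-call parity: C − P = S − K·e^(−rT) = 476 − 470·0.9579 = 476 − 450.2130 = 25.7870
P = C − (C − P) = 104.90 − (25.7870) = 79.1130

79.11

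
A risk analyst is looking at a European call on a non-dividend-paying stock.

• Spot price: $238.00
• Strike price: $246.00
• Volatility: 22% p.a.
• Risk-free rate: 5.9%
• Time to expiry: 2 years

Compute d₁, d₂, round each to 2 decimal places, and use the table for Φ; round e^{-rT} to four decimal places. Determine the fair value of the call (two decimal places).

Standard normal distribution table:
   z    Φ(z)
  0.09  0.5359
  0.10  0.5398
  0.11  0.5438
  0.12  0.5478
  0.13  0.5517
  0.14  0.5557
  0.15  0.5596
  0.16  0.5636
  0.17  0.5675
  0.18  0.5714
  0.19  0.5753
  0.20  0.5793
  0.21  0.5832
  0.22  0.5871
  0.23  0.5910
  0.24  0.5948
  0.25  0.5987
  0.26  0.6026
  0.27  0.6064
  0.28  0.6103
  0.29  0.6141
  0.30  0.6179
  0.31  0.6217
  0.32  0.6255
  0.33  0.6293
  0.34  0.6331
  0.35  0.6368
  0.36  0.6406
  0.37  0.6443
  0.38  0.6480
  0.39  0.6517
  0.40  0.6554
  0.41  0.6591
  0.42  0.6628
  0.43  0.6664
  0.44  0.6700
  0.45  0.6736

σ√T = 0.22·√2 = 0.3111
d₁ = [ln(238/246) + (0.059 + ½·0.22²)·2] / (σ√T) = (-0.0331 + 0.1664) / 0.3111 = 0.4286 ≈ 0.43
d₂ = 0.4286 − 0.3111 = 0.1174 ≈ 0.12
e^(−rT) = e^(−0.059·2) = 0.8887
N(d₁) = N(0.43) = 0.6664;  N(d₂) = N(0.12) = 0.5478
C = 238·0.6664 − 246·0.8887·0.5478 = 158.6032 − 119.7601 = 38.8431

$38.84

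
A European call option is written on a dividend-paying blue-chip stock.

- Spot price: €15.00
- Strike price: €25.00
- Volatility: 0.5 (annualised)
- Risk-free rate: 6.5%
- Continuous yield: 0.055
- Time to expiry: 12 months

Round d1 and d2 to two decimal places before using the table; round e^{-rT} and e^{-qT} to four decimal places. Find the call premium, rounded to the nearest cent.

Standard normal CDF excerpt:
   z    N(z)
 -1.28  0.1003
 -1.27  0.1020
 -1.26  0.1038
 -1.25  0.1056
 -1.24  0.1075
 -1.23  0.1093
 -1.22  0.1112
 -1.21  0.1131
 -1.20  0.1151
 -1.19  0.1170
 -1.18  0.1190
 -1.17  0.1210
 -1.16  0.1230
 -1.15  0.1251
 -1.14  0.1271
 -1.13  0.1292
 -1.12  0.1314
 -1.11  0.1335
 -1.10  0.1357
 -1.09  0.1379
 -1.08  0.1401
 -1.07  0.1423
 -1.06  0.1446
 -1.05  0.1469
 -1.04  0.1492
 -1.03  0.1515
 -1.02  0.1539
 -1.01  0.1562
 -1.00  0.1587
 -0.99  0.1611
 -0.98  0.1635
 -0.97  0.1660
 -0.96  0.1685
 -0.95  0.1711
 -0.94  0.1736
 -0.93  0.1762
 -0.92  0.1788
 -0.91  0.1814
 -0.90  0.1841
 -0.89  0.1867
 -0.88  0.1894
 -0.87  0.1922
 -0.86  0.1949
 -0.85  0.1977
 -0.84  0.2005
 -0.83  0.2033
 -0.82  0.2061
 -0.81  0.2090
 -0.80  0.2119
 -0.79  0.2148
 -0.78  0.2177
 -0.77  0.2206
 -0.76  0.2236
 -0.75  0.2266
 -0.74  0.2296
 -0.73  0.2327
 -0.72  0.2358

σ√T = 0.5·√1 = 0.5000
d₁ = [ln(15/25) + (0.065 − 0.055 + 0.5²/2)·1] / 0.5000 = [-0.5108 + 0.1350] / 0.5000 = -0.7517 which rounds to -0.75
d₂ = d₁ − σ√T = -0.7517 − 0.5000 = -1.2517 which rounds to -1.25
e^(−qT) = e^(−0.055·1) = 0.9465;  e^(−rT) = e^(−0.065·1) = 0.9371
C = 15·0.9465·N(-0.75) − 25·0.9371·N(-1.25) = 15·0.9465·0.2266 − 25·0.9371·0.1056 = 3.2172 − 2.4739 = 0.7432

€0.74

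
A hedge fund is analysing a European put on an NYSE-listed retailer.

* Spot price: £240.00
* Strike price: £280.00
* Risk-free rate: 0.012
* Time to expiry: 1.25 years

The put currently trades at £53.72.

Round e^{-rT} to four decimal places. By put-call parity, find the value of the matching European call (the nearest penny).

£17.89

exp(−rT) = exp(−0.012·1.25) = 0.9851
Put-call parity: C − P = S − K·e^(−rT) = 240 − 280·0.9851 = 240 − 275.8280 = -35.8280
C = P + (C − P) = 53.72 + (-35.8280) = 17.8920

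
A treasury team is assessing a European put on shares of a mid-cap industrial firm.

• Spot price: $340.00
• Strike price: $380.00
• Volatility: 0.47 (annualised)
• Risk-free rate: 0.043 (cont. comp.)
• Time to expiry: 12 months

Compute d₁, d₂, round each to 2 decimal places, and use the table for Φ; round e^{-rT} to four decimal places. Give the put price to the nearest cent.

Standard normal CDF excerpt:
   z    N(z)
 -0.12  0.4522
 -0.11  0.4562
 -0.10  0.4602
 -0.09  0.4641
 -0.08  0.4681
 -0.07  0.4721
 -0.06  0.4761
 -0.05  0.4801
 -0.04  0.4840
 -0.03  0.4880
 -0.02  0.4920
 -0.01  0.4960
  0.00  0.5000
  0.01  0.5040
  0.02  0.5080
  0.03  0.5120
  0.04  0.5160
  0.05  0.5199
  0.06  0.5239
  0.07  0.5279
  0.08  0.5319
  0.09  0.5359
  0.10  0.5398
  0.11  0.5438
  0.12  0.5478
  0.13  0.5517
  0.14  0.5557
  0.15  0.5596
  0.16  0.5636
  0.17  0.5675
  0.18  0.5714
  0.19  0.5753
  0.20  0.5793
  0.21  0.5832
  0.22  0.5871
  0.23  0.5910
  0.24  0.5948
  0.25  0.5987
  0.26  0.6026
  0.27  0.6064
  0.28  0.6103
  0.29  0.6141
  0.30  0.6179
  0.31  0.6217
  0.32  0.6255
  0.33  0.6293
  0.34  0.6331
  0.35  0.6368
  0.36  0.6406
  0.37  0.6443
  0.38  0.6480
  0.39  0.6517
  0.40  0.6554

σ√T = 0.47·√1 = 0.4700
ln(S/K) + (r + σ²/2)T = ln(340/380) + (0.043 + 0.47²/2)·1 = -0.1112 + 0.1534 = 0.0422
d₁ = 0.0422 / 0.4700 = 0.0898 ≈ 0.09
d₂ = d₁ − σ√T = 0.0898 − 0.4700 = -0.3802 ≈ -0.38
e^(−rT) = e^(−0.043·1) = 0.9579
N(−d₂) = N(0.38) = 0.6480;  N(−d₁) = N(-0.09) = 0.4641
P = 380·0.9579·0.6480 − 340·0.4641 = 235.8733 − 157.7940 = 78.0793

$78.08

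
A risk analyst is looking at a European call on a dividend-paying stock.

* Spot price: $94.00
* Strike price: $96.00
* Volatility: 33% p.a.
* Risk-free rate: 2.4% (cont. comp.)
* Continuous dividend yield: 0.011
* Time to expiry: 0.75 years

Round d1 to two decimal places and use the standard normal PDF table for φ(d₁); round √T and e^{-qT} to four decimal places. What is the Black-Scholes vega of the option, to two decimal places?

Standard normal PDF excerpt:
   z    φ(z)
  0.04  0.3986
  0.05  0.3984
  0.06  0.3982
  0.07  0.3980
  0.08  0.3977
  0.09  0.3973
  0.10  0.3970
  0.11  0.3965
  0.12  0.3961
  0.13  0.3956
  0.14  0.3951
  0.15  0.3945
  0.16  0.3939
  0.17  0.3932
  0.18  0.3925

32.05

T = 0.75;  σ√T = 0.2858
ln(S/K) + (r − q + σ²/2)T = ln(94/96) + (0.024 − 0.011 + 0.33²/2)·0.75 = -0.0211 + 0.0506 = 0.0295
d₁ = 0.0295 / 0.2858 = 0.1033 which rounds to 0.10
√T = √0.75 = 0.8660
φ(d₁) = φ(0.10) = 0.3970
e^(−qT) = e^(−0.011·0.75) = 0.9918
vega = S·e^(−qT)·φ(d₁)·√T = 94·0.9918·0.3970·0.8660 = 32.0524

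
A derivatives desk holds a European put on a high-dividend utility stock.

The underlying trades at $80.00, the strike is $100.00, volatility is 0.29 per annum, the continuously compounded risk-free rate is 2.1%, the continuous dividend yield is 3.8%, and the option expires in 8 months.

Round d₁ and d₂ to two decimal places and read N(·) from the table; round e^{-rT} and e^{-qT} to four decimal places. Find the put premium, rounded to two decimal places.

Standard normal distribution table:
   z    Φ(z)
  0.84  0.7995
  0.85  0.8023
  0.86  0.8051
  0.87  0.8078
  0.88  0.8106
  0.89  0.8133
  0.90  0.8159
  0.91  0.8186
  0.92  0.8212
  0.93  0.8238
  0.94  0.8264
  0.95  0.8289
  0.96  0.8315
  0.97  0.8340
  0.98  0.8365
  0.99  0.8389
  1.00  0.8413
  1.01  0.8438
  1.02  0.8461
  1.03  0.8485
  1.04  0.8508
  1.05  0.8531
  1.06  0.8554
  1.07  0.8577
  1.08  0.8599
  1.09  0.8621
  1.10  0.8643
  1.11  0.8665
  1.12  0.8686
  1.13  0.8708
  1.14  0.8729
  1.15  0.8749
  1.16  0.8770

$22.44

σ√T = 0.29·√0.6667 = 0.2368
ln(S/K) + (r − q + σ²/2)T = ln(80/100) + (0.021 − 0.038 + 0.29²/2)·0.6667 = -0.2231 + 0.0167 = -0.2064
d₁ = -0.2064 / 0.2368 = -0.8719 ⇒ -0.87
d₂ = d₁ − σ√T = -0.8719 − 0.2368 = -1.1086 ⇒ -1.11
exp(−qT) = exp(−0.038·0.6667) = 0.9750;  exp(−rT) = exp(−0.021·0.6667) = 0.9861
N(−d₂) = N(1.11) = 0.8665;  N(−d₁) = N(0.87) = 0.8078
P = 100·0.9861·0.8665 − 80·0.9750·0.8078 = 85.4456 − 63.0084 = 22.4372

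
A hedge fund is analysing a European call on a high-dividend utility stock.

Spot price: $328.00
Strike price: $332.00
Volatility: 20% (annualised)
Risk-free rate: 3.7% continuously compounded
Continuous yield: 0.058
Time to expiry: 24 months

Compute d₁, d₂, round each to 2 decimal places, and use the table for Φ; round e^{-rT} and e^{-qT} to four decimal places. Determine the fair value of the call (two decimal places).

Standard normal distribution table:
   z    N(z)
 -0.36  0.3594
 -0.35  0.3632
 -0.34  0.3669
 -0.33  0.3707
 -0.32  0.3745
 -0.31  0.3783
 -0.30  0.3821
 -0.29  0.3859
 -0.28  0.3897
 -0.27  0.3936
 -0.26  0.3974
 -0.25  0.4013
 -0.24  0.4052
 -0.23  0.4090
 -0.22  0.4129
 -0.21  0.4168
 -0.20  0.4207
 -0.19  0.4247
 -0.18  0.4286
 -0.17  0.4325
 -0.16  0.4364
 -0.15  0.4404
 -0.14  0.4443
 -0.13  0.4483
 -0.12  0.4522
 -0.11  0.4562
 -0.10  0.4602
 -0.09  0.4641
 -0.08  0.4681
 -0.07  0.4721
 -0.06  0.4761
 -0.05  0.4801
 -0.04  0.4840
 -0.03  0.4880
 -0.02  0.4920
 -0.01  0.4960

σ√T = 0.2 × 1.4142 = 0.2828
d₁ = [ln(328/332) + (0.037 − 0.058 + 0.2²/2)·2] / 0.2828 = [-0.0121 − 0.0020] / 0.2828 = -0.0499 which rounds to -0.05
d₂ = d₁ − σ√T = -0.0499 − 0.2828 = -0.3328 which rounds to -0.33
e^(−qT) = e^(−0.058·2) = 0.8905;  e^(−rT) = e^(−0.037·2) = 0.9287
N(d₁) = N(-0.05) = 0.4801;  N(d₂) = N(-0.33) = 0.3707
C = 328·0.8905·0.4801 − 332·0.9287·0.3707 = 140.2295 − 114.2973 = 25.9322

$25.93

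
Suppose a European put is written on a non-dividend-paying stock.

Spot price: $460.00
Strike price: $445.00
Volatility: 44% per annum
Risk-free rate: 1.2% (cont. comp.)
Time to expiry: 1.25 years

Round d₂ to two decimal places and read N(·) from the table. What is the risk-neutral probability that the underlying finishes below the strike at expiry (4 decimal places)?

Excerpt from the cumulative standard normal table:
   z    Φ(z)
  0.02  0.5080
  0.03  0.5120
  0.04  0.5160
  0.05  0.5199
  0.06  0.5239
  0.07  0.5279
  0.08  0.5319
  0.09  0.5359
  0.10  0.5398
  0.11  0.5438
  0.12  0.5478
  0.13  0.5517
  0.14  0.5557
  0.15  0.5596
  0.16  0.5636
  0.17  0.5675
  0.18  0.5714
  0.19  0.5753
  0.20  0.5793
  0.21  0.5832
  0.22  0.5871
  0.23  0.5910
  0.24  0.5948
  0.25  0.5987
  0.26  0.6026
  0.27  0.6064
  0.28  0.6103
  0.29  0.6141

0.5596

T = 1.25;  σ√T = 0.4919
ln(S/K) + (r + σ²/2)T = ln(460/445) + (0.012 + 0.44²/2)·1.25 = 0.0332 + 0.1360 = 0.1692
d₁ = 0.1692 / 0.4919 = 0.3439 → 0.34
d₂ = d₁ − σ√T = 0.3439 − 0.4919 = -0.1481 → -0.15
Risk-neutral Pr[S_T < K] = N(−d₂) = N(0.15) = 0.5596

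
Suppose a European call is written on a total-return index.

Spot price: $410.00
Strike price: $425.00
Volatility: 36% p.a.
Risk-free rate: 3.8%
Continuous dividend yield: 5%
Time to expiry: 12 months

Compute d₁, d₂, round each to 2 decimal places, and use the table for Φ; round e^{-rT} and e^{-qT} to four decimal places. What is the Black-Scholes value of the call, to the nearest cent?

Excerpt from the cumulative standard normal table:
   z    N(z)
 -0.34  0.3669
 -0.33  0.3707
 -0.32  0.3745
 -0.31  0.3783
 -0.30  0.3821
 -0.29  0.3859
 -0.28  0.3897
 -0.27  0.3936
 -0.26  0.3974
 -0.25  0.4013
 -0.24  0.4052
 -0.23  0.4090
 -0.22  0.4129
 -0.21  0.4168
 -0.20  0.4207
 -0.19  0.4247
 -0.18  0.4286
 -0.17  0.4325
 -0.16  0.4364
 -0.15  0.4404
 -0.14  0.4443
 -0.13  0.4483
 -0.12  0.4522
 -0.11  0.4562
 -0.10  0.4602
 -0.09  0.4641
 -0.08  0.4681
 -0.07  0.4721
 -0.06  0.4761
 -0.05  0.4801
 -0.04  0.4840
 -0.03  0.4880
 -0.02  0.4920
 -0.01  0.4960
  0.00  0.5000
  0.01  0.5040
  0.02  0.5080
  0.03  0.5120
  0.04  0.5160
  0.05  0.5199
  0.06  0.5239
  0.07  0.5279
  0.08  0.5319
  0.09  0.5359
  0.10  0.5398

T = 1;  σ√T = 0.3600
d₁ = [ln(410/425) + (0.038 − 0.05 + 0.36²/2)·1] / 0.3600 = [-0.0359 + 0.0528] / 0.3600 = 0.0469 which rounds to 0.05
d₂ = d₁ − σ√T = 0.0469 − 0.3600 = -0.3131 which rounds to -0.31
e^(−qT) = e^(−0.05·1) = 0.9512;  e^(−rT) = e^(−0.038·1) = 0.9627
N(d₁) = N(0.05) = 0.5199;  N(d₂) = N(-0.31) = 0.3783
C = 410·0.9512·0.5199 − 425·0.9627·0.3783 = 202.7568 − 154.7805 = 47.9763

$47.98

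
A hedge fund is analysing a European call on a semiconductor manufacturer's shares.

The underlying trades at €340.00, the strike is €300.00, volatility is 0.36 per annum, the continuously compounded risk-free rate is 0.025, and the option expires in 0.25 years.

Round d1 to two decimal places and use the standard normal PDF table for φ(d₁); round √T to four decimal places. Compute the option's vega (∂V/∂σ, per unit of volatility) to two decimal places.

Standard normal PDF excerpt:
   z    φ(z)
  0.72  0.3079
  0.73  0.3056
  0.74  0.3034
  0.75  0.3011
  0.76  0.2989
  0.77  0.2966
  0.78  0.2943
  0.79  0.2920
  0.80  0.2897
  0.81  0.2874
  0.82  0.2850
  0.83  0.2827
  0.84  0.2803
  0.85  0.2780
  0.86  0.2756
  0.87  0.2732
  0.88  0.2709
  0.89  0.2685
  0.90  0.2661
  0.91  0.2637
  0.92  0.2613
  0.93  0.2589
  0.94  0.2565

σ√T = 0.36·√0.25 = 0.1800
ln(S/K) + (r + σ²/2)T = ln(340/300) + (0.025 + 0.36²/2)·0.25 = 0.1252 + 0.0224 = 0.1476
d₁ = 0.1476 / 0.1800 = 0.8201 ≈ 0.82
√T = √0.25 = 0.5000
φ(d₁) = φ(0.82) = 0.2850
vega = S·φ(d₁)·√T = 340·0.2850·0.5000 = 48.4500

48.45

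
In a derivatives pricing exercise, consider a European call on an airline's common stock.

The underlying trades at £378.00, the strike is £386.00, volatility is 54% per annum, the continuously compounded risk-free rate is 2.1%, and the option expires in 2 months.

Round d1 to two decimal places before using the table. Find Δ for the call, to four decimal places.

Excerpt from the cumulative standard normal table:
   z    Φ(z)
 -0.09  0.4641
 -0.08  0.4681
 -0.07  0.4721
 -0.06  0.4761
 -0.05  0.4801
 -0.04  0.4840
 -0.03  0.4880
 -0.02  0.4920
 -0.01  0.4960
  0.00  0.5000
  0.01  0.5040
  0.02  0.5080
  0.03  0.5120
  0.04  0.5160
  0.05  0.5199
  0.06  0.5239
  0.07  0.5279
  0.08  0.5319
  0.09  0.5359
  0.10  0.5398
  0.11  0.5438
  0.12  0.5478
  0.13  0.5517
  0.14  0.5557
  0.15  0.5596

σ√T = 0.54 × 0.4082 = 0.2205
d₁ = [ln(378/386) + (0.021 + 0.54²/2)·0.1667] / 0.2205 = [-0.0209 + 0.0278] / 0.2205 = 0.0311 ≈ 0.03
N(d₁) = N(0.03) = 0.5120
Δ_call = N(d₁) = 0.5120

0.5120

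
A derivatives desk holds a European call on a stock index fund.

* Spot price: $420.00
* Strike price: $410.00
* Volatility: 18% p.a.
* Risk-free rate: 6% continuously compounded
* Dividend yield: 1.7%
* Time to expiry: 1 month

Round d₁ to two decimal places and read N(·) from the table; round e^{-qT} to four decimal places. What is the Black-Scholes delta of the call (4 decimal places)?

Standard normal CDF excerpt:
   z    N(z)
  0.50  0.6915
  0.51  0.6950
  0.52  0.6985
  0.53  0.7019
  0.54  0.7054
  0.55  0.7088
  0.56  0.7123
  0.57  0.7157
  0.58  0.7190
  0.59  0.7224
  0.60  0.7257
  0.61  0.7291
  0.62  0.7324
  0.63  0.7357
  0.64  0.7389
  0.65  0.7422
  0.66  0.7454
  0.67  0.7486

0.7113

T = 0.08333;  σ√T = 0.0520
d₁ = [ln(420/410) + (0.06 − 0.017 + ½·0.18²)·0.08333] / (σ√T) = (0.0241 + 0.0049) / 0.0520 = 0.5587 which rounds to 0.56
N(d₁) = N(0.56) = 0.7123
Δ_call = e^(−qT)·N(d₁) = 0.9986·0.7123 = 0.7113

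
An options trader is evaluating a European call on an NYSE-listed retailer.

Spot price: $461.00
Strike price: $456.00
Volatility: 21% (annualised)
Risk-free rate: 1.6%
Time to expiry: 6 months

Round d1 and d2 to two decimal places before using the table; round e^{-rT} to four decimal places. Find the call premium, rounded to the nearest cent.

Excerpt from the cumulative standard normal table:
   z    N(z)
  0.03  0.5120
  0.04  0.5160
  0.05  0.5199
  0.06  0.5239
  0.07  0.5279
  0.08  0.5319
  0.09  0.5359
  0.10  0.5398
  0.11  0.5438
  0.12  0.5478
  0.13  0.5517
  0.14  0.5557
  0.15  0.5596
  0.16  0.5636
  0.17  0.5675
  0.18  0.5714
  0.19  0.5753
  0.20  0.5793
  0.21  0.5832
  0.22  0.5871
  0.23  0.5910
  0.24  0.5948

$31.88

σ√T = 0.21·√0.5 = 0.1485
d₁ = [ln(461/456) + (0.016 + 0.21²/2)·0.5] / 0.1485 = [0.0109 + 0.0190] / 0.1485 = 0.2016 ≈ 0.20
d₂ = d₁ − σ√T = 0.2016 − 0.1485 = 0.0531 ≈ 0.05
e^(−rT) = e^(−0.016·0.5) = 0.9920
N(d₁) = N(0.20) = 0.5793;  N(d₂) = N(0.05) = 0.5199
C = 461·0.5793 − 456·0.9920·0.5199 = 267.0573 − 235.1778 = 31.8795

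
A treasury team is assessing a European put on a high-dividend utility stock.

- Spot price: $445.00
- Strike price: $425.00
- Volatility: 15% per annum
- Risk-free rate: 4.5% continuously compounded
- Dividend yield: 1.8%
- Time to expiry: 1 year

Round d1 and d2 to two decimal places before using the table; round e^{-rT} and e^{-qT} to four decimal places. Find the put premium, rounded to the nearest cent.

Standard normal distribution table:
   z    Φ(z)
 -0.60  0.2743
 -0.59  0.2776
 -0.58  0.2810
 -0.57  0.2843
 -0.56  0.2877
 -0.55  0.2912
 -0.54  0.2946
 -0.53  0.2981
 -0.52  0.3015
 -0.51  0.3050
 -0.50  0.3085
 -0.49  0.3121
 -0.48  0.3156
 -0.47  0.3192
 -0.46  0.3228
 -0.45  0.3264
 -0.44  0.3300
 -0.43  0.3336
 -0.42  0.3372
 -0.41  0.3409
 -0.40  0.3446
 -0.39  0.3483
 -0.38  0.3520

$12.76

σ√T = 0.15 × 1.0000 = 0.1500
d₁ = [ln(445/425) + (0.045 − 0.018 + 0.15²/2)·1] / 0.1500 = [0.0460 + 0.0382] / 0.1500 = 0.5616 ≈ 0.56
d₂ = d₁ − σ√T = 0.5616 − 0.1500 = 0.4116 ≈ 0.41
e^(−qT) = e^(−0.018·1) = 0.9822;  e^(−rT) = e^(−0.045·1) = 0.9560
N(−d₂) = N(-0.41) = 0.3409;  N(−d₁) = N(-0.56) = 0.2877
P = 425·0.9560·0.3409 − 445·0.9822·0.2877 = 138.5077 − 125.7476 = 12.7600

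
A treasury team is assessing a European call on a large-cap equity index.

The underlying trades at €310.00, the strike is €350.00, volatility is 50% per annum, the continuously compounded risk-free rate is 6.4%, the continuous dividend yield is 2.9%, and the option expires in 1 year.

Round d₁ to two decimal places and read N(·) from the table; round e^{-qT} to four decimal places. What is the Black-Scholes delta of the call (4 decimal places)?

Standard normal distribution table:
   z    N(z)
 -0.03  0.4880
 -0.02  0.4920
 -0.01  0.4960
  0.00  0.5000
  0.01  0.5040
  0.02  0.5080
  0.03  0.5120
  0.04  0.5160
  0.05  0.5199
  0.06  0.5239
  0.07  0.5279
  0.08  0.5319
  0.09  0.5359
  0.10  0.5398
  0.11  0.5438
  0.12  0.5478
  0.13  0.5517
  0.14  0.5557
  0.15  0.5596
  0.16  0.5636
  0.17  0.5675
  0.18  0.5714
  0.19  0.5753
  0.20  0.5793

0.5167

σ√T = 0.5·√1 = 0.5000
ln(S/K) + (r − q + σ²/2)T = ln(310/350) + (0.064 − 0.029 + 0.5²/2)·1 = -0.1214 + 0.1600 = 0.0386
d₁ = 0.0386 / 0.5000 = 0.0773 ≈ 0.08
N(d₁) = N(0.08) = 0.5319
Δ_call = e^(−qT)·N(d₁) = 0.9714·0.5319 = 0.5167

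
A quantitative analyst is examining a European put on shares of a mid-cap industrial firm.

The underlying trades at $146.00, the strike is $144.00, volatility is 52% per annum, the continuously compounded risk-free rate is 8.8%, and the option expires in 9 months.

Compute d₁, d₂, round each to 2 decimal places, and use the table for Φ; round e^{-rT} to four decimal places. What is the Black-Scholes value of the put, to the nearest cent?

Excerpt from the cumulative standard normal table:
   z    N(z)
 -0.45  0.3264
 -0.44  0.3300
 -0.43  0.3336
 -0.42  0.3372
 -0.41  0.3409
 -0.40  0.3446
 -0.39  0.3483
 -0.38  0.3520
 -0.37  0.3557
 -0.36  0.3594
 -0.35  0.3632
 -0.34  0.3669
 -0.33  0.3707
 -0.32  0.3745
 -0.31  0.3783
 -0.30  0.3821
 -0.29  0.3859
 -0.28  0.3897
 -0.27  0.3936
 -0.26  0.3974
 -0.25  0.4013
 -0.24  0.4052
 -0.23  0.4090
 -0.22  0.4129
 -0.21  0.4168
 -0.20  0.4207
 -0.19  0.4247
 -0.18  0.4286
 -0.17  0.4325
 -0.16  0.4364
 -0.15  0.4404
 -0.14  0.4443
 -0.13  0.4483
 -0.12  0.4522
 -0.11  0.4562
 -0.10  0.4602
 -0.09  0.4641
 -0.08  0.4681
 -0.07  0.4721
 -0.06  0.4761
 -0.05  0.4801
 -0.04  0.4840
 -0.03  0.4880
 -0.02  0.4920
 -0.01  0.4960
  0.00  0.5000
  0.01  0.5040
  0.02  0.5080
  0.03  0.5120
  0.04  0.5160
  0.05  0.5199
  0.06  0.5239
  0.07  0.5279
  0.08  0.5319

$19.77

σ√T = 0.52 × 0.8660 = 0.4503
d₁ = [ln(146/144) + (0.088 + 0.52²/2)·0.75] / 0.4503 = [0.0138 + 0.1674] / 0.4503 = 0.4024 → 0.40
d₂ = d₁ − σ√T = 0.4024 − 0.4503 = -0.0480 → -0.05
exp(−rT) = exp(−0.088·0.75) = 0.9361
N(−d₂) = N(0.05) = 0.5199;  N(−d₁) = N(-0.40) = 0.3446
P = 144·0.9361·0.5199 − 146·0.3446 = 70.0817 − 50.3116 = 19.7701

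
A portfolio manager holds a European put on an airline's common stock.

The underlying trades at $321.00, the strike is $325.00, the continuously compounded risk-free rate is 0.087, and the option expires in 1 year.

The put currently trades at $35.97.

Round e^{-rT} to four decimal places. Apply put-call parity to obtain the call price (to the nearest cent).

$59.04

exp(−rT) = exp(−0.087·1) = 0.9167
Put-call parity: C − P = S − K·e^(−rT) = 321 − 325·0.9167 = 321 − 297.9275 = 23.0725
C = P + (C − P) = 35.97 + (23.0725) = 59.0425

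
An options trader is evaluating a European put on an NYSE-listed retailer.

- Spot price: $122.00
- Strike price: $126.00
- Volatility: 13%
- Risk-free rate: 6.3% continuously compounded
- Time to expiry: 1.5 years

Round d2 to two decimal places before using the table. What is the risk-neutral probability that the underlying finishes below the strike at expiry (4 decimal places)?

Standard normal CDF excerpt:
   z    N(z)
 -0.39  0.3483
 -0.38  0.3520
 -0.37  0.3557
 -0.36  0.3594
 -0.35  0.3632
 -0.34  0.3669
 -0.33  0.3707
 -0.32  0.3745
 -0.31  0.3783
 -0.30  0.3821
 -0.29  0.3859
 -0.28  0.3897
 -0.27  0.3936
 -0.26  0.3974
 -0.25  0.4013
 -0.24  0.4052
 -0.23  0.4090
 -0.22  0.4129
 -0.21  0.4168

0.3783

σ√T = 0.13·√1.5 = 0.1592
ln(S/K) + (r + σ²/2)T = ln(122/126) + (0.063 + 0.13²/2)·1.5 = -0.0323 + 0.1072 = 0.0749
d₁ = 0.0749 / 0.1592 = 0.4705 ⇒ 0.47
d₂ = d₁ − σ√T = 0.4705 − 0.1592 = 0.3113 ⇒ 0.31
Risk-neutral Pr[S_T < K] = N(−d₂) = N(-0.31) = 0.3783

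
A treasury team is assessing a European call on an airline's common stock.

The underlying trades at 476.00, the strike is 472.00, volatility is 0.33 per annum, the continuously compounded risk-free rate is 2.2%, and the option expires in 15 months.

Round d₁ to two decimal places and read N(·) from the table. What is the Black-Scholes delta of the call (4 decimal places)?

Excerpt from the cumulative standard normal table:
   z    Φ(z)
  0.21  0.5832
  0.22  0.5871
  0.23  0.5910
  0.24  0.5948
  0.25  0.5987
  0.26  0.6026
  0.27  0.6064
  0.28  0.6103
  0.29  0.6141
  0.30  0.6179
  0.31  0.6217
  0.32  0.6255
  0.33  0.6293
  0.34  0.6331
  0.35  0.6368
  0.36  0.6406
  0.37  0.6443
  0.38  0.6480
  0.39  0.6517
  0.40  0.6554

σ√T = 0.33·√1.25 = 0.3690
d₁ = [ln(476/472) + (0.022 + ½·0.33²)·1.25] / (σ√T) = (0.0084 + 0.0956) / 0.3690 = 0.2819 ⇒ 0.28
N(d₁) = N(0.28) = 0.6103
Δ_call = N(d₁) = 0.6103

0.6103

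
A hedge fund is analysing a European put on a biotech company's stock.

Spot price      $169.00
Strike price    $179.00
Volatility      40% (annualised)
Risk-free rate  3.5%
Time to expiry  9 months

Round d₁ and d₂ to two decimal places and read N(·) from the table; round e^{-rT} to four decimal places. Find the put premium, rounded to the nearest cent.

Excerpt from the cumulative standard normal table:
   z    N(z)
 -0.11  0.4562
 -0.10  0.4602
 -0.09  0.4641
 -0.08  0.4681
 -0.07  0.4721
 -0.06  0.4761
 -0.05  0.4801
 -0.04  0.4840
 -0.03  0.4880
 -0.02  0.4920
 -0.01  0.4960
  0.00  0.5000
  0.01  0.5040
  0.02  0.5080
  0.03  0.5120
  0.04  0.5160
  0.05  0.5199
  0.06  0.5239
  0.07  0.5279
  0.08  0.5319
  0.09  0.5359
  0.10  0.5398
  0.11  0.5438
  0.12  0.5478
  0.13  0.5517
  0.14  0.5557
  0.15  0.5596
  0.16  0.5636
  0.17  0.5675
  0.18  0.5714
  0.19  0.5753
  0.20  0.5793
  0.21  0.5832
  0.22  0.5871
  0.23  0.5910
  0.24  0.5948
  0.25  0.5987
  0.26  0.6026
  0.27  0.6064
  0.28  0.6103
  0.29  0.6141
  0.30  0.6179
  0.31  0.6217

$25.96

σ√T = 0.4·√0.75 = 0.3464
d₁ = [ln(169/179) + (0.035 + ½·0.4²)·0.75] / (σ√T) = (-0.0575 + 0.0863) / 0.3464 = 0.0830 ⇒ 0.08
d₂ = 0.0830 − 0.3464 = -0.2634 ⇒ -0.26
e^(−rT) = e^(−0.035·0.75) = 0.9741
P = 179·0.9741·N(0.26) − 169·N(-0.08) = 179·0.9741·0.6026 − 169·0.4681 = 105.0717 − 79.1089 = 25.9628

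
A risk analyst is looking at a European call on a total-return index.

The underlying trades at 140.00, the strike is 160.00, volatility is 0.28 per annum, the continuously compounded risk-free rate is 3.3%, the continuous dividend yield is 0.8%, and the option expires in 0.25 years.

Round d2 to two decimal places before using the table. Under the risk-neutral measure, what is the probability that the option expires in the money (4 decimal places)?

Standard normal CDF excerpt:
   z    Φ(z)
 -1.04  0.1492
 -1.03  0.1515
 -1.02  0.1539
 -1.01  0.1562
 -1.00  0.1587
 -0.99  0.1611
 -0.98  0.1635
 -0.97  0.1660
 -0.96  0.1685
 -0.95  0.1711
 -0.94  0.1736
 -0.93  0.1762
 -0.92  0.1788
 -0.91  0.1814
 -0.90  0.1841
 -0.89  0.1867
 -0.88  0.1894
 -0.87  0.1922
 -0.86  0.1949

0.1635

T = 0.25;  σ√T = 0.1400
d₁ = [ln(140/160) + (0.033 − 0.008 + 0.28²/2)·0.25] / 0.1400 = [-0.1335 + 0.0161] / 0.1400 = -0.8392 which rounds to -0.84
d₂ = d₁ − σ√T = -0.8392 − 0.1400 = -0.9792 which rounds to -0.98
Risk-neutral Pr[S_T > K] = N(d₂) = N(-0.98) = 0.1635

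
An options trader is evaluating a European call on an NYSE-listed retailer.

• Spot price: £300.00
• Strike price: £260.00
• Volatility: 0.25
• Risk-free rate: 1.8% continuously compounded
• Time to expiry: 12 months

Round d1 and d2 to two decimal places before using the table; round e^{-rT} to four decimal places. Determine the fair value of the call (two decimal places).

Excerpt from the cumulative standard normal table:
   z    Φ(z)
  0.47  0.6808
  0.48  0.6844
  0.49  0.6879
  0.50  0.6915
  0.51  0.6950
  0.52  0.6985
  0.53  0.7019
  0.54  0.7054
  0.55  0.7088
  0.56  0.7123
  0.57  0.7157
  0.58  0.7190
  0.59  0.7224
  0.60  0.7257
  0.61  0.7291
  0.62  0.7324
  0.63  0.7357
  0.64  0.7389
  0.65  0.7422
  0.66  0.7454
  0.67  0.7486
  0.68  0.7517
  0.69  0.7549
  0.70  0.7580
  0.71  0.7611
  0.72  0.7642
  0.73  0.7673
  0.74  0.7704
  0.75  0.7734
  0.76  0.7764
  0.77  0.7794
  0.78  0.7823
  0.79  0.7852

£55.44

T = 1;  σ√T = 0.2500
ln(S/K) + (r + σ²/2)T = ln(300/260) + (0.018 + 0.25²/2)·1 = 0.1431 + 0.0493 = 0.1924
d₁ = 0.1924 / 0.2500 = 0.7694 → 0.77
d₂ = d₁ − σ√T = 0.7694 − 0.2500 = 0.5194 → 0.52
exp(−rT) = exp(−0.018·1) = 0.9822
N(d₁) = N(0.77) = 0.7794;  N(d₂) = N(0.52) = 0.6985
C = 300·0.7794 − 260·0.9822·0.6985 = 233.8200 − 178.3773 = 55.4427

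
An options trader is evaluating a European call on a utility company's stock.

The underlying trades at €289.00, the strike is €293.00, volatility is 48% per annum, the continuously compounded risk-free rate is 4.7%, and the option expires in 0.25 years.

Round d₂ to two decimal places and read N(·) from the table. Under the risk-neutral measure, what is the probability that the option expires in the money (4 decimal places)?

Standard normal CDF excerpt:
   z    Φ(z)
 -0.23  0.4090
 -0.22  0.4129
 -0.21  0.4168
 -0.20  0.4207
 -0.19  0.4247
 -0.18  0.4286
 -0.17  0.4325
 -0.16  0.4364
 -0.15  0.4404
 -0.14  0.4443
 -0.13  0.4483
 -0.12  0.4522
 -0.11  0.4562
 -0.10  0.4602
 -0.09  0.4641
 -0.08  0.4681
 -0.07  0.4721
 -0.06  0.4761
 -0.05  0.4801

0.4483

T = 0.25;  σ√T = 0.2400
d₁ = [ln(289/293) + (0.047 + ½·0.48²)·0.25] / (σ√T) = (-0.0137 + 0.0406) / 0.2400 = 0.1117 which rounds to 0.11
d₂ = 0.1117 − 0.2400 = -0.1283 which rounds to -0.13
Risk-neutral Pr[S_T > K] = N(d₂) = N(-0.13) = 0.4483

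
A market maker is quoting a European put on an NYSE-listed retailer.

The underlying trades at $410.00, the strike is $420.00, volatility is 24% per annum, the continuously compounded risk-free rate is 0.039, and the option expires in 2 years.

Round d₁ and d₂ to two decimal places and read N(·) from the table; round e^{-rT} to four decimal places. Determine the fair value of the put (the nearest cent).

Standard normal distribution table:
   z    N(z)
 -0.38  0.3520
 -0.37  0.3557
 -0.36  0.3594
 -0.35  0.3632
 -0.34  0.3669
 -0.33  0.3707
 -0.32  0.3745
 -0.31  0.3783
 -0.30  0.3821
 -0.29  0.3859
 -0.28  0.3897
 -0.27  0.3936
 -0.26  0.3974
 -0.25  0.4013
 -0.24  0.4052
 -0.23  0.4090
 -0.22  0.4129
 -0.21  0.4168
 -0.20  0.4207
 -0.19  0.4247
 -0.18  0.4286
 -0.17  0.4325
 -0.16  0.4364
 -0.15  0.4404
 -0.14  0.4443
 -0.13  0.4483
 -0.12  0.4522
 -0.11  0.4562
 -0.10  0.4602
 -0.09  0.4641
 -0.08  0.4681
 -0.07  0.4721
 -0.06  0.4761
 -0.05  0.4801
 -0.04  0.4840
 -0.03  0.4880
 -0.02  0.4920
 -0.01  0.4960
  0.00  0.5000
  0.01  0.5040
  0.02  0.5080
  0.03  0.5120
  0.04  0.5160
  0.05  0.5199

σ√T = 0.24·√2 = 0.3394
d₁ = [ln(410/420) + (0.039 + ½·0.24²)·2] / (σ√T) = (-0.0241 + 0.1356) / 0.3394 = 0.3285 which rounds to 0.33
d₂ = 0.3285 − 0.3394 = -0.0109 which rounds to -0.01
exp(−rT) = exp(−0.039·2) = 0.9250
P = 420·0.9250·N(0.01) − 410·N(-0.33) = 420·0.9250·0.5040 − 410·0.3707 = 195.8040 − 151.9870 = 43.8170

$43.82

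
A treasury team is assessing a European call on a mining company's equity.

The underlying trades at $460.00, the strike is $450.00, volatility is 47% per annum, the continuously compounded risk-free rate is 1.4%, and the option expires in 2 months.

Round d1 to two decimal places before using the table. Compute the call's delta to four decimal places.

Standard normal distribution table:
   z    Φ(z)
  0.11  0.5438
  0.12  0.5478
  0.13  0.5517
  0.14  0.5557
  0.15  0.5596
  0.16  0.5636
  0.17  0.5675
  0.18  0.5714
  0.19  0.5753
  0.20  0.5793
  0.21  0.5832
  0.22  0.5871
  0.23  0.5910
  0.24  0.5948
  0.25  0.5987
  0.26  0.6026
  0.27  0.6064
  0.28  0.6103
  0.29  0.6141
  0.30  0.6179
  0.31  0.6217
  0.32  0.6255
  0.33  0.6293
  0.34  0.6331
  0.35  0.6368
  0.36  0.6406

0.5871

T = 0.1667;  σ√T = 0.1919
ln(S/K) + (r + σ²/2)T = ln(460/450) + (0.014 + 0.47²/2)·0.1667 = 0.0220 + 0.0207 = 0.0427
d₁ = 0.0427 / 0.1919 = 0.2226 ≈ 0.22
N(d₁) = N(0.22) = 0.5871
Δ_call = N(d₁) = 0.5871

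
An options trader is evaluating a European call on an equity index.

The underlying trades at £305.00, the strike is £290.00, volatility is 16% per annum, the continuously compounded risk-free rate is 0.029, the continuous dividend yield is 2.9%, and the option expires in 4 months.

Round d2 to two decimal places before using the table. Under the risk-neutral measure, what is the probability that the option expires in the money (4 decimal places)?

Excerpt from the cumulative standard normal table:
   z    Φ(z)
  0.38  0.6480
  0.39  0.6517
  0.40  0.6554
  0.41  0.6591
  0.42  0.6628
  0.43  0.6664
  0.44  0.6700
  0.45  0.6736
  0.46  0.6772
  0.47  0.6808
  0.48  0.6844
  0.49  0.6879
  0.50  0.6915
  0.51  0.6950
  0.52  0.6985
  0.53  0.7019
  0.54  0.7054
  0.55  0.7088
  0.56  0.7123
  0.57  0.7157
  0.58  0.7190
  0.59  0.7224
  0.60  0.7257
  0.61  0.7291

σ√T = 0.16 × 0.5774 = 0.0924
d₁ = [ln(305/290) + (0.029 − 0.029 + ½·0.16²)·0.3333] / (σ√T) = (0.0504 + 0.0043) / 0.0924 = 0.5921 ⇒ 0.59
d₂ = 0.5921 − 0.0924 = 0.4997 ⇒ 0.50
Risk-neutral Pr[S_T > K] = N(d₂) = N(0.50) = 0.6915

0.6915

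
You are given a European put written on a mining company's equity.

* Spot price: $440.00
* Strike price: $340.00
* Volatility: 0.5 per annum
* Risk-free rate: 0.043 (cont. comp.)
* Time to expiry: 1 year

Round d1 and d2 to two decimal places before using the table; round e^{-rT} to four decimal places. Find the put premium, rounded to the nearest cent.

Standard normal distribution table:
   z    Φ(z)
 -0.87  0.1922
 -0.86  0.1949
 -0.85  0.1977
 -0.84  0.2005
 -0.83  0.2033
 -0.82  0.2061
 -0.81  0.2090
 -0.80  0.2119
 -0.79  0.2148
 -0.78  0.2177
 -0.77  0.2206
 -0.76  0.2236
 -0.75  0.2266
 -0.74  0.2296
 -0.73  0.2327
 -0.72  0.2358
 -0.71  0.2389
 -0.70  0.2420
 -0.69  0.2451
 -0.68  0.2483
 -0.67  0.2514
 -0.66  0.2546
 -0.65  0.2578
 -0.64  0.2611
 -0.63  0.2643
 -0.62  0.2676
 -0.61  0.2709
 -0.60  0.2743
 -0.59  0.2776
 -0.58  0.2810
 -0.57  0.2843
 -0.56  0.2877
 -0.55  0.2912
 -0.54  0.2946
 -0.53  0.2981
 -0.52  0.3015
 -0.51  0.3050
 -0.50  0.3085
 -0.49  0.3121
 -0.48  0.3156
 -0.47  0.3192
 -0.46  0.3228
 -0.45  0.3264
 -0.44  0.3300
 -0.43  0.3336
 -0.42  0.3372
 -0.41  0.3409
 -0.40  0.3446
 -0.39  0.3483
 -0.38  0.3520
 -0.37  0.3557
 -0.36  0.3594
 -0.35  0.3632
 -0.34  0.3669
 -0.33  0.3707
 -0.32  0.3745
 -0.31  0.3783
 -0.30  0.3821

σ√T = 0.5·√1 = 0.5000
ln(S/K) + (r + σ²/2)T = ln(440/340) + (0.043 + 0.5²/2)·1 = 0.2578 + 0.1680 = 0.4258
d₁ = 0.4258 / 0.5000 = 0.8517 which rounds to 0.85
d₂ = d₁ − σ√T = 0.8517 − 0.5000 = 0.3517 which rounds to 0.35
exp(−rT) = exp(−0.043·1) = 0.9579
N(−d₂) = N(-0.35) = 0.3632;  N(−d₁) = N(-0.85) = 0.1977
P = 340·0.9579·0.3632 − 440·0.1977 = 118.2892 − 86.9880 = 31.3012

$31.30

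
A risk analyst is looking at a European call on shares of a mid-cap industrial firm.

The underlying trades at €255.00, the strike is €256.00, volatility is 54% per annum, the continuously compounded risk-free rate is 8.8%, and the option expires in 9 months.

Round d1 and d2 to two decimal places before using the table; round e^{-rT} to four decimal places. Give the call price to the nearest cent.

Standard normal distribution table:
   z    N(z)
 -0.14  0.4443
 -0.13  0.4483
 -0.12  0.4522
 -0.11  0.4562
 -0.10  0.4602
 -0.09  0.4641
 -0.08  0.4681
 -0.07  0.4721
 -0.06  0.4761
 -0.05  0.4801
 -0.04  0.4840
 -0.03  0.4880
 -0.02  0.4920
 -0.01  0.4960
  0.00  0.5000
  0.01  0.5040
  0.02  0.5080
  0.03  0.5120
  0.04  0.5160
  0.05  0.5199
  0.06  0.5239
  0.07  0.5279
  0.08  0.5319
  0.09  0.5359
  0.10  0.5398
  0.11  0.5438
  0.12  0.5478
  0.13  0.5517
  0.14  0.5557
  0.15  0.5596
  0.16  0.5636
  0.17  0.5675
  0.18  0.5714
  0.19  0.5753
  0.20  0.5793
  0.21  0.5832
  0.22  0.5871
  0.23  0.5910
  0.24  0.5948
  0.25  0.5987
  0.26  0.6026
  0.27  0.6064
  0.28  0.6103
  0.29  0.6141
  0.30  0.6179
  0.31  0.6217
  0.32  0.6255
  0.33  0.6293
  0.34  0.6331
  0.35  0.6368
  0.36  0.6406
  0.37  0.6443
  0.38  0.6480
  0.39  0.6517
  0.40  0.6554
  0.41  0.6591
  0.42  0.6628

σ√T = 0.54 × 0.8660 = 0.4677
d₁ = [ln(255/256) + (0.088 + 0.54²/2)·0.75] / 0.4677 = [-0.0039 + 0.1754] / 0.4677 = 0.3666 ⇒ 0.37
d₂ = d₁ − σ√T = 0.3666 − 0.4677 = -0.1011 ⇒ -0.10
e^(−rT) = e^(−0.088·0.75) = 0.9361
N(d₁) = N(0.37) = 0.6443;  N(d₂) = N(-0.10) = 0.4602
C = 255·0.6443 − 256·0.9361·0.4602 = 164.2965 − 110.2831 = 54.0134

€54.01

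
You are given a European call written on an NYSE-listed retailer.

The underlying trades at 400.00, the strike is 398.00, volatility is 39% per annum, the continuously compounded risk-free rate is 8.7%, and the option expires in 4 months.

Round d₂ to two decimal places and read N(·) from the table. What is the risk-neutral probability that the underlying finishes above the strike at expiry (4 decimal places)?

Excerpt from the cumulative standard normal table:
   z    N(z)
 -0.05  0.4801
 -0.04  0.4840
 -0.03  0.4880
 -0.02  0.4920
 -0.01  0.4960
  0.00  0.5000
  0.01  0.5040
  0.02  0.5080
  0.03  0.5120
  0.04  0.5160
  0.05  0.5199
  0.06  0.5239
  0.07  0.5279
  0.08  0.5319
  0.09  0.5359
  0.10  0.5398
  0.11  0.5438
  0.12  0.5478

0.5160

σ√T = 0.39 × 0.5774 = 0.2252
d₁ = [ln(400/398) + (0.087 + 0.39²/2)·0.3333] / 0.2252 = [0.0050 + 0.0543] / 0.2252 = 0.2636 ≈ 0.26
d₂ = d₁ − σ√T = 0.2636 − 0.2252 = 0.0385 ≈ 0.04
Risk-neutral Pr[S_T > K] = N(d₂) = N(0.04) = 0.5160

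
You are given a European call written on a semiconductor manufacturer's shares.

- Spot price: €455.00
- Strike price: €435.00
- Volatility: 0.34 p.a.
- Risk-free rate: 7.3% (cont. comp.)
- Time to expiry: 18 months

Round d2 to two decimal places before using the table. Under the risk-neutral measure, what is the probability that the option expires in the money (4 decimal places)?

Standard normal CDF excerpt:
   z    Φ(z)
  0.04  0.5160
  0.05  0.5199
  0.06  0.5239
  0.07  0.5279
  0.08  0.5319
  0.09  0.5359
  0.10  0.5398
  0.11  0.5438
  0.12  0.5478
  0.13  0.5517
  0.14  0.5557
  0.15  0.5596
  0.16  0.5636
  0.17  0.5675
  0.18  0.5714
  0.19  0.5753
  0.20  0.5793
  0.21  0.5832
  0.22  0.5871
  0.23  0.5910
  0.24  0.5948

0.5636

T = 1.5;  σ√T = 0.4164
d₁ = [ln(455/435) + (0.073 + ½·0.34²)·1.5] / (σ√T) = (0.0450 + 0.1962) / 0.4164 = 0.5791 ≈ 0.58
d₂ = 0.5791 − 0.4164 = 0.1627 ≈ 0.16
Risk-neutral Pr[S_T > K] = N(d₂) = N(0.16) = 0.5636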